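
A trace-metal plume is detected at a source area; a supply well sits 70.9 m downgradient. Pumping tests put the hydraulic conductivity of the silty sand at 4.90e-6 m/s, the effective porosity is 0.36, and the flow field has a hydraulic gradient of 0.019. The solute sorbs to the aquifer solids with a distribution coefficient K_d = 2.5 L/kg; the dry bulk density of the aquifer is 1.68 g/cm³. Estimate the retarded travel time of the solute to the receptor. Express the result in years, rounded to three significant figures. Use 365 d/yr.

110 years

K = 4.90e-6 m/s × 86400 s/d = 0.4234 m/d
Darcy flux q = K·i = 0.4234 × 0.019 = 0.008044 m/d
Average linear velocity = 0.008044 / 0.36 = 0.02234 m/d
Retardation R = 1 + ρ_b·K_d/n = 1 + 1.68×2.5/0.36 = 12.67
Contaminant velocity v_c = v/R = 0.02234/12.67 = 0.001764 m/d
t = L/v_c = 70.9/0.001764 = 40190 d
   = 40190/365 = 110 yr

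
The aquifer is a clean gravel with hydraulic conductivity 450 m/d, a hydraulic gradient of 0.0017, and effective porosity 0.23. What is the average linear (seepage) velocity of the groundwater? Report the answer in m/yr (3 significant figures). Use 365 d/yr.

Specific discharge q = 450 × 0.0017 = 0.7650 m/d
v_s = q/n_e = 0.7650/0.23 = 3.326 m/d
   = 3.326 × 365 = 1210 m/yr

1210 m/yr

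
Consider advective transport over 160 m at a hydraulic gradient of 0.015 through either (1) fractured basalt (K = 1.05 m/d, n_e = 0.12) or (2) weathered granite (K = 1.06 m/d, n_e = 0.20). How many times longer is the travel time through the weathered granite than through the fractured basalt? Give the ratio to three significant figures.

1.65

Unit 1 (fractured basalt): v = 1.05×0.015/0.12 = 0.1313 m/d, t = 160/0.1313 = 1219 d
Unit 2 (weathered granite): v = 1.06×0.015/0.20 = 0.07950 m/d, t = 160/0.07950 = 2013 d
t(weathered granite) / t(fractured basalt) = 2013/1219 = 1.65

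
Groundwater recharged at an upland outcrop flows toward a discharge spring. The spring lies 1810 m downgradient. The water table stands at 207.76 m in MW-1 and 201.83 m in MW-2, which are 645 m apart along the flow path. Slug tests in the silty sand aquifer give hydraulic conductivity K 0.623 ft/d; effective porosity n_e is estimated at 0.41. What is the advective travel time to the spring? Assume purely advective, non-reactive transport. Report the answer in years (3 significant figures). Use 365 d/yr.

1160 years

Hydraulic gradient i = (207.76 − 201.83) / 645 = 5.93 / 645 = 0.009194
K = 0.623 ft/d × 0.3048 = 0.1899 m/d
Specific discharge q = 0.1899 × 0.009194 = 0.001746 m/d
Average linear velocity = 0.001746 / 0.41 = 0.004258 m/d
t = L / v = 1810 / 0.004258 = 425100 d
   = 425100 / 365 = 1160 yr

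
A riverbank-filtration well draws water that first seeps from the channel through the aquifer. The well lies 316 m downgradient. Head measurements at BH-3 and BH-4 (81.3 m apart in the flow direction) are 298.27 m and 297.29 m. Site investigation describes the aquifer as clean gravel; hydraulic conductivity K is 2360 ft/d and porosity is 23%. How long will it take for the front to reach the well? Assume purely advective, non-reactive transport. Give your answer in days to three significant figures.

8.38 days

Hydraulic gradient i = (298.27 − 297.29) / 81.3 = 0.98 / 81.3 = 0.01205
K = 2360 ft/d × 0.3048 = 719.3 m/d
q = Ki = 719.3 × 0.01205 = 8.671 m/d
Seepage velocity v = q / n = 8.671 / 0.23 = 37.70 m/d
t = L / v = 316 / 37.70 = 8.382 d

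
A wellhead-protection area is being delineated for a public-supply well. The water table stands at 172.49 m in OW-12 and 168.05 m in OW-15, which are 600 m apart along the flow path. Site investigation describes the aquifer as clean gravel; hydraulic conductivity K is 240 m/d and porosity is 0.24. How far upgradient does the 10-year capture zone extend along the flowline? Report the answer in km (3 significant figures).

27.0 km

Hydraulic gradient i = (172.49 − 168.05) / 600 = 4.44 / 600 = 0.007400
Specific discharge q = 240 × 0.007400 = 1.776 m/d
v_s = q/n_e = 1.776/0.24 = 7.400 m/d
T = 10 yr × 365 = 3650 d
L = v × T = 7.400 × 3650 = 27010 m
   = 27.0 km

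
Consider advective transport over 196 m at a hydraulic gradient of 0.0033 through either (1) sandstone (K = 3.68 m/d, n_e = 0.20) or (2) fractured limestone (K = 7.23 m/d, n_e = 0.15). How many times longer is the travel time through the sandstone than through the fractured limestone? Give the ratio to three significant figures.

2.62

Unit 1 (sandstone): v = 3.68×0.0033/0.20 = 0.06072 m/d, t = 196/0.06072 = 3228 d
Unit 2 (fractured limestone): v = 7.23×0.0033/0.15 = 0.1591 m/d, t = 196/0.1591 = 1232 d
t(sandstone) / t(fractured limestone) = 3228/1232 = 2.62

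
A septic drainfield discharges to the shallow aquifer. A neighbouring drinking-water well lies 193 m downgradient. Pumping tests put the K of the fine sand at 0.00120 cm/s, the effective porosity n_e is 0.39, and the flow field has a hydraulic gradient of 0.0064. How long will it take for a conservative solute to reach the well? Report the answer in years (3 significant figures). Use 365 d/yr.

K = 0.00120 cm/s × 864 = 1.037 m/d
Specific discharge q = 1.037 × 0.0064 = 0.006636 m/d
Average linear velocity = 0.006636 / 0.39 = 0.01701 m/d
t = L / v = 193 / 0.01701 = 11340 d
   = 11340 / 365 = 31.1 yr

31.1 years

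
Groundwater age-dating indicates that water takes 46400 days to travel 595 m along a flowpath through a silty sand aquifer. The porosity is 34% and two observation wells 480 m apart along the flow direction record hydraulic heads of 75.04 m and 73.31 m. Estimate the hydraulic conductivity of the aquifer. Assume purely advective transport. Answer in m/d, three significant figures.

Hydraulic gradient i = (75.04 − 73.31) / 480 = 1.73 / 480 = 0.003604
v = L / t = 595 / 46400 = 0.01282 m/d
K = v · n / i = 0.01282 × 0.34 / 0.003604 = 1.21 m/d

1.21 m/d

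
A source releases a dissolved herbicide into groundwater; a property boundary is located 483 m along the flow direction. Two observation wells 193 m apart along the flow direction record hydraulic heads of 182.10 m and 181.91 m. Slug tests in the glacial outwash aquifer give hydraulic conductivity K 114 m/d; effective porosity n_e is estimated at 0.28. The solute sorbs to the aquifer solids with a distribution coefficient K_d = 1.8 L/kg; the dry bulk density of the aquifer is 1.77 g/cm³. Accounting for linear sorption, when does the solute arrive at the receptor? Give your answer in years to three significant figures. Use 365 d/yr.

Hydraulic gradient i = (182.10 − 181.91) / 193 = 0.19 / 193 = 9.845e-4
Darcy flux q = K·i = 114 × 9.845e-4 = 0.1122 m/d
Seepage velocity v = q / n = 0.1122 / 0.28 = 0.4008 m/d
Retardation R = 1 + ρ_b·K_d/n = 1 + 1.77×1.8/0.28 = 12.38
Contaminant velocity v_c = v/R = 0.4008/12.38 = 0.03238 m/d
t = L/v_c = 483/0.03238 = 14920 d
   = 14920/365 = 40.9 yr

40.9 years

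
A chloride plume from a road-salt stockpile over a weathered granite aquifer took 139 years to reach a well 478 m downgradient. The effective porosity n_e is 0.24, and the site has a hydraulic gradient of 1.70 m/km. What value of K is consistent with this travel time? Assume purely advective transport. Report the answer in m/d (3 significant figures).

t = 139 years = 50740 d
v = L / t = 478 / 50740 = 0.009422 m/d
K = v · n / i = 0.009422 × 0.24 / 0.0017 = 1.33 m/d

1.33 m/d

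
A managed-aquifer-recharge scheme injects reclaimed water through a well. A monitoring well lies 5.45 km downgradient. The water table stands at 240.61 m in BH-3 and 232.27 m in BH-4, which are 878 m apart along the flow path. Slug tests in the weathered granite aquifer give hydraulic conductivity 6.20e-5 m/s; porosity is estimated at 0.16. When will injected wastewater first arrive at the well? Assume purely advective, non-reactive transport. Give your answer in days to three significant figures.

Hydraulic gradient i = (240.61 − 232.27) / 878 = 8.34 / 878 = 0.009499
K = 6.20e-5 m/s × 86400 s/d = 5.357 m/d
Darcy flux q = K·i = 5.357 × 0.009499 = 0.05088 m/d
v_s = q/n_e = 0.05088/0.16 = 0.3180 m/d
L = 5.45 km = 5450 m
t = L / v = 5450 / 0.3180 = 17140 d

17100 days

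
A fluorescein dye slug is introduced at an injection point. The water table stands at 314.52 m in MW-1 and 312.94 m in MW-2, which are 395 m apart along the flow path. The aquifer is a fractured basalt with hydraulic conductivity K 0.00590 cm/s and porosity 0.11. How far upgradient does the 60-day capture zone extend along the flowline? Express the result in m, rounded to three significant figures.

11.1 m

Hydraulic gradient i = (314.52 − 312.94) / 395 = 1.58 / 395 = 0.004000
K = 0.00590 cm/s × 864 = 5.098 m/d
Specific discharge q = 5.098 × 0.004000 = 0.02039 m/d
Average linear velocity = 0.02039 / 0.11 = 0.1854 m/d
L = v × T = 0.1854 × 60 = 11.12 m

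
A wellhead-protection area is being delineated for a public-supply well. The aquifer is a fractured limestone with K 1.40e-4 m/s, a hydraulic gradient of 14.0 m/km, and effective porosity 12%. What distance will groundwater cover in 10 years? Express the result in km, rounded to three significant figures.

5.15 km

K = 1.40e-4 m/s × 86400 s/d = 12.10 m/d
q = Ki = 12.10 × 0.014 = 0.1693 m/d
v = Ki/n = 12.10·0.014/0.12 = 1.411 m/d
T = 10 yr × 365 = 3650 d
L = v × T = 1.411 × 3650 = 5151 m
   = 5.15 km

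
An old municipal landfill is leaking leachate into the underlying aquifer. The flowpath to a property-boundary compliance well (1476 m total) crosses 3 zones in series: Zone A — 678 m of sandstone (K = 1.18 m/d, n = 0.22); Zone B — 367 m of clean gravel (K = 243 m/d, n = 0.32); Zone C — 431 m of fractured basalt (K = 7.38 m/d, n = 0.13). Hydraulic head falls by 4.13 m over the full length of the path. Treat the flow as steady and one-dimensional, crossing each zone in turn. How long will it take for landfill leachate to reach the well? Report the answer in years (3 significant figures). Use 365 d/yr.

136 years

Continuity: the same q passes through each zone, so ΔH = q·Σ(L_j/K_j) — the zones act as resistances in series.
Σ(L/K) = 678/1.18 + 367/243 + 431/7.38 = 574.6 + 1.510 + 58.40 = 634.5 d
q = ΔH / Σ(L/K) = 4.13 / 634.5 = 0.006509 m/d (same in every zone)
Zone A: v = q/n = 0.006509/0.22 = 0.02959 m/d → t_A = 678/0.02959 = 22920 d
Zone B: v = q/n = 0.006509/0.32 = 0.02034 m/d → t_B = 367/0.02034 = 18040 d
Zone C: v = q/n = 0.006509/0.13 = 0.05007 m/d → t_C = 431/0.05007 = 8608 d
Total t = 22920 + 18040 + 8608 = 49570 d
   = 49570 / 365 = 136 yr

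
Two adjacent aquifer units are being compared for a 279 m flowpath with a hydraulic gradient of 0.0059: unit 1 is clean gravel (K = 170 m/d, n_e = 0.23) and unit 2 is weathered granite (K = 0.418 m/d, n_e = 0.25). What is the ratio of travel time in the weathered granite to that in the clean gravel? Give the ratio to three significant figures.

442

Unit 1 (clean gravel): v = 170×0.0059/0.23 = 4.361 m/d, t = 279/4.361 = 63.98 d
Unit 2 (weathered granite): v = 0.418×0.0059/0.25 = 0.009865 m/d, t = 279/0.009865 = 28280 d
t(weathered granite) / t(clean gravel) = 28280/63.98 = 442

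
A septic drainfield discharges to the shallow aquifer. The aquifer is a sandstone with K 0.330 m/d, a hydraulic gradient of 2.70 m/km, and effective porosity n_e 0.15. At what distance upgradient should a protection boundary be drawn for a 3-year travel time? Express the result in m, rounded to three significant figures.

6.50 m

Specific discharge q = 0.330 × 0.0027 = 8.910e-4 m/d
Average linear velocity = 8.910e-4 / 0.15 = 0.005940 m/d
T = 3 yr × 365 = 1095 d
L = v × T = 0.005940 × 1095 = 6.504 m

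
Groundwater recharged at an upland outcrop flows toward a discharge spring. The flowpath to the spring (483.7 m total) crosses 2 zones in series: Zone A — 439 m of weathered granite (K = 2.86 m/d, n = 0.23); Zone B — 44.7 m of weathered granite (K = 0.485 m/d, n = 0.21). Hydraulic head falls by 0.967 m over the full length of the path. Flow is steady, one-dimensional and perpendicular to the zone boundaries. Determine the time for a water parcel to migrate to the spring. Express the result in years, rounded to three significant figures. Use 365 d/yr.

76.8 years

Continuity: the same q passes through each zone, so ΔH = q·Σ(L_j/K_j) — the zones act as resistances in series.
Σ(L/K) = 439/2.86 + 44.7/0.485 = 153.5 + 92.16 = 245.7 d
q = ΔH / Σ(L/K) = 0.967 / 245.7 = 0.003936 m/d (same in every zone)
Zone A: v = q/n = 0.003936/0.23 = 0.01711 m/d → t_A = 439/0.01711 = 25650 d
Zone B: v = q/n = 0.003936/0.21 = 0.01874 m/d → t_B = 44.7/0.01874 = 2385 d
Total t = 25650 + 2385 = 28040 d
   = 28040 / 365 = 76.8 yr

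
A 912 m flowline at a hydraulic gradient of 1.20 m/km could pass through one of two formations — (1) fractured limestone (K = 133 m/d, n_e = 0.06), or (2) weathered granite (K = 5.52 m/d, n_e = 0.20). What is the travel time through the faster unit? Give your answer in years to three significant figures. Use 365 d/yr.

Unit 1 (fractured limestone): v = 133×0.0012/0.06 = 2.660 m/d, t = 912/2.660 = 342.9 d
Unit 2 (weathered granite): v = 5.52×0.0012/0.20 = 0.03312 m/d, t = 912/0.03312 = 27540 d
Faster: 342.9 d / 365 = 0.939 yr

0.939 years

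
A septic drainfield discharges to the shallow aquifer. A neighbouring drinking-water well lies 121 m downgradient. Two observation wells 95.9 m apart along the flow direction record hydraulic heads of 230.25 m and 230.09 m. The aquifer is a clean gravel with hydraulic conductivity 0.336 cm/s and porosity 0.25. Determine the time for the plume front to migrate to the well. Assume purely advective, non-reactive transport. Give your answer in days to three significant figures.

62.5 days

Hydraulic gradient i = (230.25 − 230.09) / 95.9 = 0.16 / 95.9 = 0.001668
K = 0.336 cm/s × 864 = 290.3 m/d
Specific discharge q = 290.3 × 0.001668 = 0.4843 m/d
Average linear velocity = 0.4843 / 0.25 = 1.937 m/d
t = L / v = 121 / 1.937 = 62.46 d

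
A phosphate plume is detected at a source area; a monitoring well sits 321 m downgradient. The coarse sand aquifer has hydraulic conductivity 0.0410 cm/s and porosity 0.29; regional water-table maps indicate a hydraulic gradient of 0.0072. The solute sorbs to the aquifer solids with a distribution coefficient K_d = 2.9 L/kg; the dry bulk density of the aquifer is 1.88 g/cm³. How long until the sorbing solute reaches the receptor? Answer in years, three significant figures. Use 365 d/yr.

K = 0.0410 cm/s × 864 = 35.42 m/d
q = Ki = 35.42 × 0.0072 = 0.2551 m/d
v = Ki/n = 35.42·0.0072/0.29 = 0.8795 m/d
Retardation R = 1 + ρ_b·K_d/n = 1 + 1.88×2.9/0.29 = 19.80
Contaminant velocity v_c = v/R = 0.8795/19.80 = 0.04442 m/d
t = L/v_c = 321/0.04442 = 7227 d
   = 7227/365 = 19.8 yr

19.8 years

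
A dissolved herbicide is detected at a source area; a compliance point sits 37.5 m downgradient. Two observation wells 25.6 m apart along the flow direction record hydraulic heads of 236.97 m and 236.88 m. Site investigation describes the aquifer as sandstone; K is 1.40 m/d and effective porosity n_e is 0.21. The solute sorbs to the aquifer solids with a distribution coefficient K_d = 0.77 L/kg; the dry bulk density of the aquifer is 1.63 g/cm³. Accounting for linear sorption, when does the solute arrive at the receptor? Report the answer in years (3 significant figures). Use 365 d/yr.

Hydraulic gradient i = (236.97 − 236.88) / 25.6 = 0.09 / 25.6 = 0.003516
q = Ki = 1.40 × 0.003516 = 0.004922 m/d
Average linear velocity = 0.004922 / 0.21 = 0.02344 m/d
Retardation R = 1 + ρ_b·K_d/n = 1 + 1.63×0.77/0.21 = 6.977
Contaminant velocity v_c = v/R = 0.02344/6.977 = 0.003359 m/d
t = L/v_c = 37.5/0.003359 = 11160 d
   = 11160/365 = 30.6 yr

30.6 years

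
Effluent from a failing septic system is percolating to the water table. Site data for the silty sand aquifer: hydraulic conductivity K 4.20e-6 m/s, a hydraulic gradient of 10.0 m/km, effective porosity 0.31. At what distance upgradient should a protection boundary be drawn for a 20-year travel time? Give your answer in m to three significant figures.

K = 4.20e-6 m/s × 86400 s/d = 0.3629 m/d
q = Ki = 0.3629 × 0.010 = 0.003629 m/d
v = Ki/n = 0.3629·0.010/0.31 = 0.01171 m/d
T = 20 yr × 365 = 7300 d
L = v × T = 0.01171 × 7300 = 85.45 m

85.5 m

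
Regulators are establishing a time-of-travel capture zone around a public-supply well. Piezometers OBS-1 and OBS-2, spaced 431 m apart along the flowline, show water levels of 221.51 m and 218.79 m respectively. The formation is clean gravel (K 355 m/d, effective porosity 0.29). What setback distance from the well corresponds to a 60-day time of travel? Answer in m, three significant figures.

Hydraulic gradient i = (221.51 − 218.79) / 431 = 2.72 / 431 = 0.006311
Specific discharge q = 355 × 0.006311 = 2.240 m/d
v = Ki/n = 355·0.006311/0.29 = 7.725 m/d
L = v × T = 7.725 × 60 = 463.5 m

464 m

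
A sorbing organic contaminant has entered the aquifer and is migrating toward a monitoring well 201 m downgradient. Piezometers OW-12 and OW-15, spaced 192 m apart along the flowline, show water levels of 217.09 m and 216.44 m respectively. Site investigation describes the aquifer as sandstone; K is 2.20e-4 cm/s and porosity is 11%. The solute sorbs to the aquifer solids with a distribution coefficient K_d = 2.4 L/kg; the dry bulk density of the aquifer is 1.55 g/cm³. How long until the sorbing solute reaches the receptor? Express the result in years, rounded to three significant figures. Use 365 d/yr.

Hydraulic gradient i = (217.09 − 216.44) / 192 = 0.65 / 192 = 0.003385
K = 2.20e-4 cm/s × 864 = 0.1901 m/d
Darcy flux q = K·i = 0.1901 × 0.003385 = 6.435e-4 m/d
Seepage velocity v = q / n = 6.435e-4 / 0.11 = 0.005850 m/d
Retardation R = 1 + ρ_b·K_d/n = 1 + 1.55×2.4/0.11 = 34.82
Contaminant velocity v_c = v/R = 0.005850/34.82 = 1.680e-4 m/d
t = L/v_c = 201/1.680e-4 = 1.196e6 d
   = 1.196e6/365 = 3280 yr

3280 years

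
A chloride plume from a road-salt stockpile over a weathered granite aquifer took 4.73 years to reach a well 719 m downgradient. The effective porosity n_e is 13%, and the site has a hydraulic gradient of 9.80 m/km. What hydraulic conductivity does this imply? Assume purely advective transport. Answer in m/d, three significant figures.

5.52 m/d

t = 4.73 years = 1726 d
v = L / t = 719 / 1726 = 0.4165 m/d
K = v · n / i = 0.4165 × 0.13 / 0.0098 = 5.52 m/d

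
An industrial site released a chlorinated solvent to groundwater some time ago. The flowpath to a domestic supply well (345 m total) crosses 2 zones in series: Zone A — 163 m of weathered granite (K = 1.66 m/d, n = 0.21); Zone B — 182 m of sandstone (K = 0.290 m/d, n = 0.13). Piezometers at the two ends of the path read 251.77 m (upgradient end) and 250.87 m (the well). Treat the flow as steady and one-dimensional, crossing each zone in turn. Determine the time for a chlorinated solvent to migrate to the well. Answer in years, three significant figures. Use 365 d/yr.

128 years

Total head drop ΔH = 251.77 − 250.87 = 0.90 m
Continuity: the same q passes through each zone, so ΔH = q·Σ(L_j/K_j) — the zones act as resistances in series.
Σ(L/K) = 163/1.66 + 182/0.290 = 98.19 + 627.6 = 725.8 d
q = ΔH / Σ(L/K) = 0.90 / 725.8 = 0.001240 m/d (same in every zone)
Zone A: v = q/n = 0.001240/0.21 = 0.005905 m/d → t_A = 163/0.005905 = 27600 d
Zone B: v = q/n = 0.001240/0.13 = 0.009539 m/d → t_B = 182/0.009539 = 19080 d
Total t = 27600 + 19080 = 46680 d
   = 46680 / 365 = 128 yr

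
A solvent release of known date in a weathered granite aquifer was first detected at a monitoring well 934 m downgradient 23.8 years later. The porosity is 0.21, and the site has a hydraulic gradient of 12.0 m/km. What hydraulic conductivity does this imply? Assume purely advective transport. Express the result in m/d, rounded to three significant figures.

t = 23.8 years = 8687 d
v = L / t = 934 / 8687 = 0.1075 m/d
K = v · n / i = 0.1075 × 0.21 / 0.012 = 1.88 m/d

1.88 m/d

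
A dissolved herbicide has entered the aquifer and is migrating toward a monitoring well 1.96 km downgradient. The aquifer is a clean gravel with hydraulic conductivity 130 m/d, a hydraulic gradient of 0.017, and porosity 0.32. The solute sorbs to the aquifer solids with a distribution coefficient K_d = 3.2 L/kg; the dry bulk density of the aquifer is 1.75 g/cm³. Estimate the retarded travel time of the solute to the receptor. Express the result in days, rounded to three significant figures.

5250 days

Specific discharge q = 130 × 0.017 = 2.210 m/d
v = Ki/n = 130·0.017/0.32 = 6.906 m/d
Retardation R = 1 + ρ_b·K_d/n = 1 + 1.75×3.2/0.32 = 18.50
Contaminant velocity v_c = v/R = 6.906/18.50 = 0.3733 m/d
L = 1.96 km = 1960 m
t = L/v_c = 1960/0.3733 = 5250 d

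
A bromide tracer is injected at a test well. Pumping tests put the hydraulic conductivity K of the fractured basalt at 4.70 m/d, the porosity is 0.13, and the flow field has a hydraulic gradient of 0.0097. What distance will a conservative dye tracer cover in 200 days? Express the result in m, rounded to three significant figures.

70.1 m

q = Ki = 4.70 × 0.0097 = 0.04559 m/d
v = Ki/n = 4.70·0.0097/0.13 = 0.3507 m/d
L = v × T = 0.3507 × 200 = 70.14 m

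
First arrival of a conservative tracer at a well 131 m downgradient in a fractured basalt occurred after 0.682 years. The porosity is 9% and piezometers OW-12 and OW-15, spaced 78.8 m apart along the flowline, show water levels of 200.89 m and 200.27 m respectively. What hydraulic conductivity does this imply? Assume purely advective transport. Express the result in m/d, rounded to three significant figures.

6.02 m/d

Hydraulic gradient i = (200.89 − 200.27) / 78.8 = 0.62 / 78.8 = 0.007868
t = 0.682 years = 248.9 d
v = L / t = 131 / 248.9 = 0.5263 m/d
K = v · n / i = 0.5263 × 0.09 / 0.007868 = 6.02 m/d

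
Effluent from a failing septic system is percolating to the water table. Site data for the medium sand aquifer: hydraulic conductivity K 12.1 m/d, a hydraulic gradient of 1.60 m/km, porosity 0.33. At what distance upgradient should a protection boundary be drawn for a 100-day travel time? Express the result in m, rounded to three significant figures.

q = Ki = 12.1 × 0.0016 = 0.01936 m/d
v = Ki/n = 12.1·0.0016/0.33 = 0.05867 m/d
L = v × T = 0.05867 × 100 = 5.867 m

5.87 m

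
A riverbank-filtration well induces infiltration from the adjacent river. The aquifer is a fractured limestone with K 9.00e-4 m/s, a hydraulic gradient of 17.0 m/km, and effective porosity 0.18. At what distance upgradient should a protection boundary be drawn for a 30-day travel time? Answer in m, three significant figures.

220 m

K = 9.00e-4 m/s × 86400 s/d = 77.76 m/d
Darcy flux q = K·i = 77.76 × 0.017 = 1.322 m/d
Average linear velocity = 1.322 / 0.18 = 7.344 m/d
L = v × T = 7.344 × 30 = 220.3 m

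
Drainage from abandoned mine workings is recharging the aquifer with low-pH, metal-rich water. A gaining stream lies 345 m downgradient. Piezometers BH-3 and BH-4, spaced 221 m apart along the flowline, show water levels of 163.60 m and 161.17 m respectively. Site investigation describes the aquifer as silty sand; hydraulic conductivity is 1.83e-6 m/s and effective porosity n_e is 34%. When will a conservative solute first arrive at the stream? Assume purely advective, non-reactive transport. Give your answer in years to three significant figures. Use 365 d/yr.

Hydraulic gradient i = (163.60 − 161.17) / 221 = 2.43 / 221 = 0.01100
K = 1.83e-6 m/s × 86400 s/d = 0.1581 m/d
Darcy flux q = K·i = 0.1581 × 0.01100 = 0.001739 m/d
v = Ki/n = 0.1581·0.01100/0.34 = 0.005113 m/d
t = L / v = 345 / 0.005113 = 67470 d
   = 67470 / 365 = 185 yr

185 years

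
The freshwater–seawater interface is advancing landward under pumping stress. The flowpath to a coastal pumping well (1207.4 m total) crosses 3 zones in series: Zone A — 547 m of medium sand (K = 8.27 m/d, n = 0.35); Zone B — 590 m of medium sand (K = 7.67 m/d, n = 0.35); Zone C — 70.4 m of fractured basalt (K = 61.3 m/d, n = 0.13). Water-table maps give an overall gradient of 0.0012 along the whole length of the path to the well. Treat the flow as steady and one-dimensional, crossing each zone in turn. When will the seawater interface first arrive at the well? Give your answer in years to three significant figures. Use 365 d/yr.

111 years

Continuity: the same q passes through each zone, so ΔH = q·Σ(L_j/K_j) — the zones act as resistances in series.
Σ(L/K) = 547/8.27 + 590/7.67 + 70.4/61.3 = 66.14 + 76.92 + 1.148 = 144.2 d
K_eq = L_total / Σ(L/K) = 1207.4 / 144.2 = 8.372 m/d
q = K_eq · i = 8.372 × 0.0012 = 0.01005 m/d (same in every zone)
Zone A: v = q/n = 0.01005/0.35 = 0.02870 m/d → t_A = 547/0.02870 = 19060 d
Zone B: v = q/n = 0.01005/0.35 = 0.02870 m/d → t_B = 590/0.02870 = 20550 d
Zone C: v = q/n = 0.01005/0.13 = 0.07728 m/d → t_C = 70.4/0.07728 = 910.9 d
Total t = 19060 + 20550 + 910.9 = 40520 d
   = 40520 / 365 = 111 yr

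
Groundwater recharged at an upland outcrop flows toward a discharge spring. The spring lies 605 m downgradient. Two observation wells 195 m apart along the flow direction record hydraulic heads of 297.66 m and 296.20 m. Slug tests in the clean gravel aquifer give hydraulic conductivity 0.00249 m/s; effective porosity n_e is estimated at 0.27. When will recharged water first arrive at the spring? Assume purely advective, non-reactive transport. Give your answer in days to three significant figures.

101 days

Hydraulic gradient i = (297.66 − 296.20) / 195 = 1.46 / 195 = 0.007487
K = 0.00249 m/s × 86400 s/d = 215.1 m/d
Darcy flux q = K·i = 215.1 × 0.007487 = 1.611 m/d
Average linear velocity = 1.611 / 0.27 = 5.966 m/d
t = L / v = 605 / 5.966 = 101.4 d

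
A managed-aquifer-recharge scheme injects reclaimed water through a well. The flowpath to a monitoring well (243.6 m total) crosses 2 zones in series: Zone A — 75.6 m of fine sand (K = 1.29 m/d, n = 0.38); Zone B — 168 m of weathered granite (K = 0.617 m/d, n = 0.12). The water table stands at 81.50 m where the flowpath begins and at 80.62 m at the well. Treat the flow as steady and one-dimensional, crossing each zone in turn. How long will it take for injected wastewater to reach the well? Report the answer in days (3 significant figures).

18400 days

Total head drop ΔH = 81.50 − 80.62 = 0.88 m
Continuity: the same q passes through each zone, so ΔH = q·Σ(L_j/K_j) — the zones act as resistances in series.
Σ(L/K) = 75.6/1.29 + 168/0.617 = 58.60 + 272.3 = 330.9 d
q = ΔH / Σ(L/K) = 0.88 / 330.9 = 0.002659 m/d (same in every zone)
Zone A: v = q/n = 0.002659/0.38 = 0.006999 m/d → t_A = 75.6/0.006999 = 10800 d
Zone B: v = q/n = 0.002659/0.12 = 0.02216 m/d → t_B = 168/0.02216 = 7580 d
Total t = 10800 + 7580 = 18380 d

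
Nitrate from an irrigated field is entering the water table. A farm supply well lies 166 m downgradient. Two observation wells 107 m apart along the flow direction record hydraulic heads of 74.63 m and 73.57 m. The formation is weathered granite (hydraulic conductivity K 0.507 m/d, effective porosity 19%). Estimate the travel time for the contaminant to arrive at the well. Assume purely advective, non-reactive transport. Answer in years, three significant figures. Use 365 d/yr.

Hydraulic gradient i = (74.63 − 73.57) / 107 = 1.06 / 107 = 0.009907
q = Ki = 0.507 × 0.009907 = 0.005023 m/d
v_s = q/n_e = 0.005023/0.19 = 0.02643 m/d
t = L / v = 166 / 0.02643 = 6280 d
   = 6280 / 365 = 17.2 yr

17.2 years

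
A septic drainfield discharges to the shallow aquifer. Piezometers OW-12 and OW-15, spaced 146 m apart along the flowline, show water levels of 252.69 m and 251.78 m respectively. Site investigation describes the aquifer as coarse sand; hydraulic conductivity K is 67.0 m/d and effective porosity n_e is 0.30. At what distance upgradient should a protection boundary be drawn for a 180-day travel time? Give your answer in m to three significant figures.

Hydraulic gradient i = (252.69 − 251.78) / 146 = 0.91 / 146 = 0.006233
q = Ki = 67.0 × 0.006233 = 0.4176 m/d
Average linear velocity = 0.4176 / 0.30 = 1.392 m/d
L = v × T = 1.392 × 180 = 250.6 m

251 m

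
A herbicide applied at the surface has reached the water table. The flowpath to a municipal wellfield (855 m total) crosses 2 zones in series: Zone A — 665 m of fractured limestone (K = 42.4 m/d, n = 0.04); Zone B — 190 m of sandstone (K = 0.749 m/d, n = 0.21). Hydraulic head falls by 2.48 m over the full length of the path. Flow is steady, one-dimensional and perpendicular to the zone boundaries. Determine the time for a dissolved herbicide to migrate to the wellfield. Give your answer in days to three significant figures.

7220 days

Continuity: the same q passes through each zone, so ΔH = q·Σ(L_j/K_j) — the zones act as resistances in series.
Σ(L/K) = 665/42.4 + 190/0.749 = 15.68 + 253.7 = 269.4 d
q = ΔH / Σ(L/K) = 2.48 / 269.4 = 0.009207 m/d (same in every zone)
Zone A: v = q/n = 0.009207/0.04 = 0.2302 m/d → t_A = 665/0.2302 = 2889 d
Zone B: v = q/n = 0.009207/0.21 = 0.04384 m/d → t_B = 190/0.04384 = 4334 d
Total t = 2889 + 4334 = 7223 d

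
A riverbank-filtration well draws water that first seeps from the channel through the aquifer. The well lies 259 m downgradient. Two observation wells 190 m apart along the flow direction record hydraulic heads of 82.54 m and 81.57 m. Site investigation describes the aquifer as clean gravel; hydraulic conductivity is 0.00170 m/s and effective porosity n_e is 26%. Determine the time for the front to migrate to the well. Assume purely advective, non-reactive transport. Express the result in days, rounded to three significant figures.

Hydraulic gradient i = (82.54 − 81.57) / 190 = 0.97 / 190 = 0.005105
K = 0.00170 m/s × 86400 s/d = 146.9 m/d
q = Ki = 146.9 × 0.005105 = 0.7499 m/d
v_s = q/n_e = 0.7499/0.26 = 2.884 m/d
t = L / v = 259 / 2.884 = 89.80 d

89.8 days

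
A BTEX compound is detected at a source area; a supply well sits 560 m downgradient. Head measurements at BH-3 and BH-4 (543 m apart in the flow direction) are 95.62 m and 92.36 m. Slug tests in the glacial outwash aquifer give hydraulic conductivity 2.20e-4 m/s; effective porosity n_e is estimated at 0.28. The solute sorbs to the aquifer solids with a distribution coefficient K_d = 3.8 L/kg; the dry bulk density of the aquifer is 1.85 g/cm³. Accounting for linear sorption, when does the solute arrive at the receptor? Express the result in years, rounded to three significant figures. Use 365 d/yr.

Hydraulic gradient i = (95.62 − 92.36) / 543 = 3.26 / 543 = 0.006004
K = 2.20e-4 m/s × 86400 s/d = 19.01 m/d
Darcy flux q = K·i = 19.01 × 0.006004 = 0.1141 m/d
v = Ki/n = 19.01·0.006004/0.28 = 0.4076 m/d
Retardation R = 1 + ρ_b·K_d/n = 1 + 1.85×3.8/0.28 = 26.11
Contaminant velocity v_c = v/R = 0.4076/26.11 = 0.01561 m/d
t = L/v_c = 560/0.01561 = 35870 d
   = 35870/365 = 98.3 yr

98.3 years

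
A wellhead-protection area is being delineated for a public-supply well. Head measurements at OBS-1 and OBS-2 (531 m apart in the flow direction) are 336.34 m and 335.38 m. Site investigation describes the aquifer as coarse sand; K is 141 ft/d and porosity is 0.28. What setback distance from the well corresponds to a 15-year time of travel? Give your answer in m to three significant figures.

Hydraulic gradient i = (336.34 − 335.38) / 531 = 0.96 / 531 = 0.001808
K = 141 ft/d × 0.3048 = 42.98 m/d
q = Ki = 42.98 × 0.001808 = 0.07770 m/d
Seepage velocity v = q / n = 0.07770 / 0.28 = 0.2775 m/d
T = 15 yr × 365 = 5475 d
L = v × T = 0.2775 × 5475 = 1519 m

1520 m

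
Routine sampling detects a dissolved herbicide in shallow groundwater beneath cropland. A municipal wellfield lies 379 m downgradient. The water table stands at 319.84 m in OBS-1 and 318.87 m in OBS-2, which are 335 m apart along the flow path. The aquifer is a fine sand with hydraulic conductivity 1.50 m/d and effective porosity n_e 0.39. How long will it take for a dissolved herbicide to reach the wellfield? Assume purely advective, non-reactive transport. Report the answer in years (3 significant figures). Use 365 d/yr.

93.2 years

Hydraulic gradient i = (319.84 − 318.87) / 335 = 0.97 / 335 = 0.002896
Specific discharge q = 1.50 × 0.002896 = 0.004343 m/d
v = Ki/n = 1.50·0.002896/0.39 = 0.01114 m/d
t = L / v = 379 / 0.01114 = 34030 d
   = 34030 / 365 = 93.2 yr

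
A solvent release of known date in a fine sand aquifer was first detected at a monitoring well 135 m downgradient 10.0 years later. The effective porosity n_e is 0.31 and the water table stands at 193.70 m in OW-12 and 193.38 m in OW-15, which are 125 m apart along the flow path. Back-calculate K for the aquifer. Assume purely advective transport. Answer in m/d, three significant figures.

Hydraulic gradient i = (193.70 − 193.38) / 125 = 0.32 / 125 = 0.002560
t = 10.0 years = 3650 d
v = L / t = 135 / 3650 = 0.03699 m/d
K = v · n / i = 0.03699 × 0.31 / 0.002560 = 4.48 m/d

4.48 m/d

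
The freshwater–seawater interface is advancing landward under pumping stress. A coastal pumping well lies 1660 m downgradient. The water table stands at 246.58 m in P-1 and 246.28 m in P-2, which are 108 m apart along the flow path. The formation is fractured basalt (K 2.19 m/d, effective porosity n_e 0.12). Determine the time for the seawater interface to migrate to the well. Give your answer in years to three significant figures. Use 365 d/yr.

89.7 years

Hydraulic gradient i = (246.58 − 246.28) / 108 = 0.30 / 108 = 0.002778
q = Ki = 2.19 × 0.002778 = 0.006083 m/d
v = Ki/n = 2.19·0.002778/0.12 = 0.05069 m/d
t = L / v = 1660 / 0.05069 = 32750 d
   = 32750 / 365 = 89.7 yr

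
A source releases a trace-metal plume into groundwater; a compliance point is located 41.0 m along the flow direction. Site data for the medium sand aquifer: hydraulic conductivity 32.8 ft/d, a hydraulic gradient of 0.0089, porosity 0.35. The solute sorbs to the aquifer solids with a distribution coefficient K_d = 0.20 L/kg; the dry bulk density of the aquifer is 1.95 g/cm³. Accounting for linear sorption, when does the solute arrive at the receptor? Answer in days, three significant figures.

K = 32.8 ft/d × 0.3048 = 9.997 m/d
Darcy flux q = K·i = 9.997 × 0.0089 = 0.08898 m/d
v_s = q/n_e = 0.08898/0.35 = 0.2542 m/d
Retardation R = 1 + ρ_b·K_d/n = 1 + 1.95×0.20/0.35 = 2.114
Contaminant velocity v_c = v/R = 0.2542/2.114 = 0.1202 m/d
t = L/v_c = 41.0/0.1202 = 341.0 d

341 days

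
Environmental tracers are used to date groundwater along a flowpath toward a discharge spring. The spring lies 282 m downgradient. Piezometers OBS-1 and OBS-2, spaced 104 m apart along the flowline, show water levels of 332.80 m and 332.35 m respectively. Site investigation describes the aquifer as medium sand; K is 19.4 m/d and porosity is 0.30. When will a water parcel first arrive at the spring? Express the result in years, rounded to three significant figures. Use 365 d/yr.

Hydraulic gradient i = (332.80 − 332.35) / 104 = 0.45 / 104 = 0.004327
Specific discharge q = 19.4 × 0.004327 = 0.08394 m/d
Seepage velocity v = q / n = 0.08394 / 0.30 = 0.2798 m/d
t = L / v = 282 / 0.2798 = 1008 d
   = 1008 / 365 = 2.76 yr

2.76 years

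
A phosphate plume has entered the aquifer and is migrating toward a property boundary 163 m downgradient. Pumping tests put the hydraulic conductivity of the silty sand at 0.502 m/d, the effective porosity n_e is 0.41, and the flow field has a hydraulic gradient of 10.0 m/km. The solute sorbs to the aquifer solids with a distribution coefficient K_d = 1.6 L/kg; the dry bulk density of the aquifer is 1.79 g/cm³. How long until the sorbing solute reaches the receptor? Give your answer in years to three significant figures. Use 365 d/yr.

Darcy flux q = K·i = 0.502 × 0.010 = 0.005020 m/d
Average linear velocity = 0.005020 / 0.41 = 0.01224 m/d
Retardation R = 1 + ρ_b·K_d/n = 1 + 1.79×1.6/0.41 = 7.985
Contaminant velocity v_c = v/R = 0.01224/7.985 = 0.001533 m/d
t = L/v_c = 163/0.001533 = 106300 d
   = 106300/365 = 291 yr

291 years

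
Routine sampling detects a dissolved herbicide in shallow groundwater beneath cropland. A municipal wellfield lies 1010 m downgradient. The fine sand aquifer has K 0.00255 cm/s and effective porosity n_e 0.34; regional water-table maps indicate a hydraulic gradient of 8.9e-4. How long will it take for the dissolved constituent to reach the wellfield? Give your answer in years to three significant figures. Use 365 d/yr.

480 years

K = 0.00255 cm/s × 864 = 2.203 m/d
Darcy flux q = K·i = 2.203 × 8.9e-4 = 0.001961 m/d
Seepage velocity v = q / n = 0.001961 / 0.34 = 0.005767 m/d
t = L / v = 1010 / 0.005767 = 175100 d
   = 175100 / 365 = 480 yr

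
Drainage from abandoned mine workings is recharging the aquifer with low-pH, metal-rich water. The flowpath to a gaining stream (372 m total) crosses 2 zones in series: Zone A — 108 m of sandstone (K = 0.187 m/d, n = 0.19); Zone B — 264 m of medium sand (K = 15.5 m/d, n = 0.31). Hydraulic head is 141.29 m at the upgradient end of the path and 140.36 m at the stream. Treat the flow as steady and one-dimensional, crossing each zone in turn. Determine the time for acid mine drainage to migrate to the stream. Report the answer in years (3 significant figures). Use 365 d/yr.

Total head drop ΔH = 141.29 − 140.36 = 0.93 m
Continuity: the same q passes through each zone, so ΔH = q·Σ(L_j/K_j) — the zones act as resistances in series.
Σ(L/K) = 108/0.187 + 264/15.5 = 577.5 + 17.03 = 594.6 d
q = ΔH / Σ(L/K) = 0.93 / 594.6 = 0.001564 m/d (same in every zone)
Zone A: v = q/n = 0.001564/0.19 = 0.008232 m/d → t_A = 108/0.008232 = 13120 d
Zone B: v = q/n = 0.001564/0.31 = 0.005046 m/d → t_B = 264/0.005046 = 52320 d
Total t = 13120 + 52320 = 65440 d
   = 65440 / 365 = 179 yr

179 years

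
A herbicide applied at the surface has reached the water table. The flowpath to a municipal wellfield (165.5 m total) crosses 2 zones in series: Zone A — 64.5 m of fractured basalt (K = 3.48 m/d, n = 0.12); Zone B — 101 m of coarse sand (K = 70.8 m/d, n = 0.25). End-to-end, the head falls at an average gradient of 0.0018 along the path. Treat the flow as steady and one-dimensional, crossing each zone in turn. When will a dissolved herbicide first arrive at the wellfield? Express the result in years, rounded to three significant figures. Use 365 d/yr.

Steady 1-D flow in series ⇒ the Darcy flux q is identical in every zone and the zone head losses add (resistances L/K in series).
Σ(L/K) = 64.5/3.48 + 101/70.8 = 18.53 + 1.427 = 19.96 d
K_eq = L_total / Σ(L/K) = 165.5 / 19.96 = 8.291 m/d
q = K_eq · i = 8.291 × 0.0018 = 0.01492 m/d (same in every zone)
Zone A: v = q/n = 0.01492/0.12 = 0.1244 m/d → t_A = 64.5/0.1244 = 518.6 d
Zone B: v = q/n = 0.01492/0.25 = 0.05970 m/d → t_B = 101/0.05970 = 1692 d
Total t = 518.6 + 1692 = 2211 d
   = 2211 / 365 = 6.06 yr

6.06 years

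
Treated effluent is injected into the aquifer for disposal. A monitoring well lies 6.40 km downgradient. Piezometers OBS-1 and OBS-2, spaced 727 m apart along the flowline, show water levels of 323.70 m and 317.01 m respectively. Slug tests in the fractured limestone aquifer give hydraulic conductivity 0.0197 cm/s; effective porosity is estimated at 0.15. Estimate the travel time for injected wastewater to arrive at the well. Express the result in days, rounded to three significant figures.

6130 days

Hydraulic gradient i = (323.70 − 317.01) / 727 = 6.69 / 727 = 0.009202
K = 0.0197 cm/s × 864 = 17.02 m/d
q = Ki = 17.02 × 0.009202 = 0.1566 m/d
v_s = q/n_e = 0.1566/0.15 = 1.044 m/d
L = 6.40 km = 6400 m
t = L / v = 6400 / 1.044 = 6129 d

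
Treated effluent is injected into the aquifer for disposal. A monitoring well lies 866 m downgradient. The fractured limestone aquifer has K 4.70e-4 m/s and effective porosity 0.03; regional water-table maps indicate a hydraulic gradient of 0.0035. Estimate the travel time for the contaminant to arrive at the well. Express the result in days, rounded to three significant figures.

K = 4.70e-4 m/s × 86400 s/d = 40.61 m/d
Specific discharge q = 40.61 × 0.0035 = 0.1421 m/d
v_s = q/n_e = 0.1421/0.03 = 4.738 m/d
t = L / v = 866 / 4.738 = 182.8 d

183 days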